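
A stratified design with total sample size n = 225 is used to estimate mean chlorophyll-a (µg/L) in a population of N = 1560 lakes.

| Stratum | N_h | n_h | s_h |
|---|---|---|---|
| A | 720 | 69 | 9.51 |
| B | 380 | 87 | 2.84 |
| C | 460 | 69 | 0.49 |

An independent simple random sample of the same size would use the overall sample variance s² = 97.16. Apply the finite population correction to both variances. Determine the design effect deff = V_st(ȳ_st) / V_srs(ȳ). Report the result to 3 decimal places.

deff ≈ 0.695

V̂(ȳ_st) = Σ W_h² (1 − n_h/N_h) s_h²/n_h, with W_h = N_h/N and N = 1560:
  stratum A: (720/1560)²·(1 − 69/720)·9.51²/69 = 0.25245
  stratum B: (380/1560)²·(1 − 87/380)·2.84²/87 = 0.0042415
  stratum C: (460/1560)²·(1 − 69/460)·0.49²/69 = 0.000257175
V_st = 0.256949
V_srs = (1 − 225/1560)·97.16/225 = 0.36954
deff = V_st / V_srs = 0.256949/0.36954 = 0.6953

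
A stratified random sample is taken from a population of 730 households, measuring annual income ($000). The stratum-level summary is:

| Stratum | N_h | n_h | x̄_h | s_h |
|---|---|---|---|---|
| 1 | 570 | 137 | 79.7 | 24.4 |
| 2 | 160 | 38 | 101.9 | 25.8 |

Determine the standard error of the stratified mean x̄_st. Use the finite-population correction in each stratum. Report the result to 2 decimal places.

V̂(x̄_st) = Σ W_h² (1 − n_h/N_h) s_h²/n_h, with W_h = N_h/N and N = 730:
  stratum 1: (570/730)²·(1 − 137/570)·24.4²/137 = 2.01269
  stratum 2: (160/730)²·(1 − 38/160)·25.8²/38 = 0.641638
V̂(x̄_st) = 2.65432
SE(x̄_st) = √2.65432 = 1.62921

SE(x̄_st) ≈ 1.63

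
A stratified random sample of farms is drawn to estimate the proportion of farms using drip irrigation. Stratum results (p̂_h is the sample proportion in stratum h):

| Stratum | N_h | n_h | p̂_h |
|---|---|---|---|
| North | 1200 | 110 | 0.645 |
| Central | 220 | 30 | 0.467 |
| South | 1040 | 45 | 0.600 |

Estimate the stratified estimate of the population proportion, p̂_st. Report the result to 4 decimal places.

p̂_st ≈ 0.6101

N = 2460; stratum weights W_h = N_h/N.
p̂_st = Σ W_h p̂_h = (1200·0.645 + 220·0.467 + 1040·0.600)/2460 = 0.61006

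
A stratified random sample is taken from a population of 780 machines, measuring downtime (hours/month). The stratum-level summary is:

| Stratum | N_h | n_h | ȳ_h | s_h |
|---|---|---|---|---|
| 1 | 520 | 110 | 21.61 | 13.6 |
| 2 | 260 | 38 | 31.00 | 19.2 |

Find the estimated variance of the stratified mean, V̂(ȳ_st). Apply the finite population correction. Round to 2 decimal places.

V̂(ȳ_st) ≈ 1.51

V̂(ȳ_st) = Σ W_h² (1 − n_h/N_h) s_h²/n_h, with W_h = N_h/N and N = 780:
  stratum 1: (520/780)²·(1 − 110/520)·13.6²/110 = 0.589228
  stratum 2: (260/780)²·(1 − 38/260)·19.2²/38 = 0.920356
V̂(ȳ_st) = 1.50958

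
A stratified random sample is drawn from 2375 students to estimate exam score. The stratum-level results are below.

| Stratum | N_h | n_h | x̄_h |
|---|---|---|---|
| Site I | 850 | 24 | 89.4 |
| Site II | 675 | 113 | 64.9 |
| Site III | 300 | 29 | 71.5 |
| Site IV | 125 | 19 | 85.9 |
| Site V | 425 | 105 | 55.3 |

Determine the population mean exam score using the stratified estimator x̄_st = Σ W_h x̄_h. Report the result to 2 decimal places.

N = Σ N_h = 2375. Stratum weights W_h = N_h/N.
x̄_st = (850·89.4 + 675·64.9 + 300·71.5 + 125·85.9 + 425·55.3) / 2375 = 73.8895

x̄_st ≈ 73.89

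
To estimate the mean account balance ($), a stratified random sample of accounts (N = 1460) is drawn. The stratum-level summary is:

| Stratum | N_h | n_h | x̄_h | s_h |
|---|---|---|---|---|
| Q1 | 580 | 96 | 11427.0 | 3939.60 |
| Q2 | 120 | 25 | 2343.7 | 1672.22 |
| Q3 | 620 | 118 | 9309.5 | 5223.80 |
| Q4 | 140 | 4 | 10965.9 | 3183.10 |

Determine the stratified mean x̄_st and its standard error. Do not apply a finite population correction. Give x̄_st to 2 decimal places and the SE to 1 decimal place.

x̄_st ≈ 9737.00, SE ≈ 302.1

x̄_st = Σ W_h x̄_h = (580·11427.0 + 120·2343.7 + 620·9309.5 + 140·10965.9)/1460 = 9737.00000
V̂(x̄_st) = Σ W_h² s_h²/n_h, with W_h = N_h/N and N = 1460:
  stratum Q1: (580/1460)²·3939.60²/96 = 25514.3
  stratum Q2: (120/1460)²·1672.22²/25 = 755.62
  stratum Q3: (620/1460)²·5223.80²/118 = 41703.1
  stratum Q4: (140/1460)²·3183.10²/4 = 23291.2
V̂(x̄_st) = 91264.2
SE(x̄_st) = √91264.2 = 302.1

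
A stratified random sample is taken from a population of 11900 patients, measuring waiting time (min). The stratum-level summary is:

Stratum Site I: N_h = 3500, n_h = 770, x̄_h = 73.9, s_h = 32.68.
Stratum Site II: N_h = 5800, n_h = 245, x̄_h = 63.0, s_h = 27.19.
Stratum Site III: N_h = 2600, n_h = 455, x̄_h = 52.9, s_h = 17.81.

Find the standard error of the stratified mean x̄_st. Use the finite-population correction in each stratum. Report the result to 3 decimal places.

SE(x̄_st) ≈ 0.899

V̂(x̄_st) = Σ W_h² (1 − n_h/N_h) s_h²/n_h, with W_h = N_h/N and N = 11900:
  stratum Site I: (3500/11900)²·(1 − 770/3500)·32.68²/770 = 0.0935858
  stratum Site II: (5800/11900)²·(1 − 245/5800)·27.19²/245 = 0.686547
  stratum Site III: (2600/11900)²·(1 − 455/2600)·17.81²/455 = 0.0274551
V̂(x̄_st) = 0.807588
SE(x̄_st) = √0.807588 = 0.898659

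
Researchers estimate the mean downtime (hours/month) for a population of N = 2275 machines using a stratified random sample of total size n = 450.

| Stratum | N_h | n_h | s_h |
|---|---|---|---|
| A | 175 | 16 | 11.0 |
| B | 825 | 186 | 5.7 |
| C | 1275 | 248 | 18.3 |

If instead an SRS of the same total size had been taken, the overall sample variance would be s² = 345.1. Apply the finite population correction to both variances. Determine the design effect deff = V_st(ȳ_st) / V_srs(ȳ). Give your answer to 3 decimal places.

V̂(ȳ_st) = Σ W_h² (1 − n_h/N_h) s_h²/n_h, with W_h = N_h/N and N = 2275:
  stratum A: (175/2275)²·(1 − 16/175)·11.0²/16 = 0.0406572
  stratum B: (825/2275)²·(1 − 186/825)·5.7²/186 = 0.0177922
  stratum C: (1275/2275)²·(1 − 248/1275)·18.3²/248 = 0.34164
V_st = 0.400089
V_srs = (1 − 450/2275)·345.1/450 = 0.615197
deff = V_st / V_srs = 0.400089/0.615197 = 0.6503

deff ≈ 0.650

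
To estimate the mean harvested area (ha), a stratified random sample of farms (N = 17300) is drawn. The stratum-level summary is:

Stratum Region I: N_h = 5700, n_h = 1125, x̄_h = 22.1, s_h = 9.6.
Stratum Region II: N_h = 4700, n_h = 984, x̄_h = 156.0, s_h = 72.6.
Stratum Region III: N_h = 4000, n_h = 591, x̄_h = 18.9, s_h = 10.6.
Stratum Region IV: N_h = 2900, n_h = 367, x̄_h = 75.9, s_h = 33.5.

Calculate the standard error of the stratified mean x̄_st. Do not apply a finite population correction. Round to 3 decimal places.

V̂(x̄_st) = Σ W_h² s_h²/n_h, with W_h = N_h/N and N = 17300:
  stratum Region I: (5700/17300)²·9.6²/1125 = 0.00889298
  stratum Region II: (4700/17300)²·72.6²/984 = 0.39535
  stratum Region III: (4000/17300)²·10.6²/591 = 0.0101637
  stratum Region IV: (2900/17300)²·33.5²/367 = 0.0859265
V̂(x̄_st) = 0.500333
SE(x̄_st) = √0.500333 = 0.707342

SE(x̄_st) ≈ 0.707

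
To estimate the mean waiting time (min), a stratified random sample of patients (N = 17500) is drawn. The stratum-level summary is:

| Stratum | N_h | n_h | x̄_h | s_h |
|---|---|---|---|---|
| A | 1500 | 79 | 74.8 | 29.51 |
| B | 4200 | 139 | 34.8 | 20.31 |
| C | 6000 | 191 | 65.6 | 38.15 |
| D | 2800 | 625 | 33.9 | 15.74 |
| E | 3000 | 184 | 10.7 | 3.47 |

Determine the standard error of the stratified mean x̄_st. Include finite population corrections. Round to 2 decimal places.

V̂(x̄_st) = Σ W_h² (1 − n_h/N_h) s_h²/n_h, with W_h = N_h/N and N = 17500:
  stratum A: (1500/17500)²·(1 − 79/1500)·29.51²/79 = 0.0767221
  stratum B: (4200/17500)²·(1 − 139/4200)·20.31²/139 = 0.165277
  stratum C: (6000/17500)²·(1 − 191/6000)·38.15²/191 = 0.867226
  stratum D: (2800/17500)²·(1 − 625/2800)·15.74²/625 = 0.00788262
  stratum E: (3000/17500)²·(1 − 184/3000)·3.47²/184 = 0.00180517
V̂(x̄_st) = 1.11891
SE(x̄_st) = √1.11891 = 1.05779

SE(x̄_st) ≈ 1.06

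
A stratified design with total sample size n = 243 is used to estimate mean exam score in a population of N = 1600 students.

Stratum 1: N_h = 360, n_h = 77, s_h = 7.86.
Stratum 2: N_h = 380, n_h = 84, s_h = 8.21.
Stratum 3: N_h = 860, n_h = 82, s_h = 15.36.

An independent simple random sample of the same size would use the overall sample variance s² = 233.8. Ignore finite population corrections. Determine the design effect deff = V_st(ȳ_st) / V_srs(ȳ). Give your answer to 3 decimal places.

deff ≈ 0.953

V̂(ȳ_st) = Σ W_h² s_h²/n_h, with W_h = N_h/N and N = 1600:
  stratum 1: (360/1600)²·7.86²/77 = 0.0406181
  stratum 2: (380/1600)²·8.21²/84 = 0.0452621
  stratum 3: (860/1600)²·15.36²/82 = 0.831238
V_st = 0.917118
V_srs = s²/n = 233.8/243 = 0.96214
deff = V_st / V_srs = 0.917118/0.96214 = 0.9532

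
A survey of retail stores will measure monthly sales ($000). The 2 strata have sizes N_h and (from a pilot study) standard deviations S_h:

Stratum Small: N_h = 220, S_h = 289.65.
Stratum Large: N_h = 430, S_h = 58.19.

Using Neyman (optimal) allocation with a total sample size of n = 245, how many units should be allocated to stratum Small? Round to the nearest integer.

Neyman allocation: n_h = n · N_h S_h / Σ N_i S_i, with n = 245.
  stratum Small: N_h·S_h = 220·289.65 = 63723.00
  stratum Large: N_h·S_h = 430·58.19 = 25021.70
Σ N_h S_h = 88744.70
n for stratum Small = 245·63723.00/88744.70 = 175.922 → 176

176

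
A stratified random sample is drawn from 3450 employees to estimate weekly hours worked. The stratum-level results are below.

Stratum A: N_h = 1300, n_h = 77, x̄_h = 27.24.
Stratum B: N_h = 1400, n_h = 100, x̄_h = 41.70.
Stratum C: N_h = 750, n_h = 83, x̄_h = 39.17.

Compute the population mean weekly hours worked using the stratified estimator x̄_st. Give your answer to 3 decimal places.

N = Σ N_h = 3450. Stratum weights W_h = N_h/N.
x̄_st = (1300·27.24 + 1400·41.70 + 750·39.17) / 3450 = 35.70130

x̄_st ≈ 35.701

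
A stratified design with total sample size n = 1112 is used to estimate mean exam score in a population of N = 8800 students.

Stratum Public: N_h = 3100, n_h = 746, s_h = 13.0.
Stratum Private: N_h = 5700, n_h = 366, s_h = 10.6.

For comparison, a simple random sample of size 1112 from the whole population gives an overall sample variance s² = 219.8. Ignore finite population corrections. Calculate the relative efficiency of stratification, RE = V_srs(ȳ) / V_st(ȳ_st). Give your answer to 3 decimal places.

V̂(ȳ_st) = Σ W_h² s_h²/n_h, with W_h = N_h/N and N = 8800:
  stratum Public: (3100/8800)²·13.0²/746 = 0.0281129
  stratum Private: (5700/8800)²·10.6²/366 = 0.1288
V_st = 0.156913
V_srs = s²/n = 219.8/1112 = 0.197662
Relative efficiency = V_srs / V_st = 0.197662/0.156913 = 1.2597

RE ≈ 1.260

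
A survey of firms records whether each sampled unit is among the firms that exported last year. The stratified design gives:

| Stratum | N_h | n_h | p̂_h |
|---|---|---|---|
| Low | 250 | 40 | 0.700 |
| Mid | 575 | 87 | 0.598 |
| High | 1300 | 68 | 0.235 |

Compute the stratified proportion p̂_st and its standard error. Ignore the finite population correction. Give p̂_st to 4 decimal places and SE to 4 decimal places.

N = 2125; stratum weights W_h = N_h/N.
p̂_st = Σ W_h p̂_h = (250·0.700 + 575·0.598 + 1300·0.235)/2125 = 0.38793
V̂(p̂_st) = Σ W_h² p̂_h(1−p̂_h)/(n_h−1):
  stratum Low: (250/2125)²·0.700·0.300/39 = 7.45275e-05
  stratum Mid: (575/2125)²·0.598·0.402/86 = 0.000204666
  stratum High: (1300/2125)²·0.235·0.765/67 = 0.00100421
V̂(p̂_st) = 0.0012834; SE = √V̂ = 0.0358246

p̂_st ≈ 0.3879, SE ≈ 0.0358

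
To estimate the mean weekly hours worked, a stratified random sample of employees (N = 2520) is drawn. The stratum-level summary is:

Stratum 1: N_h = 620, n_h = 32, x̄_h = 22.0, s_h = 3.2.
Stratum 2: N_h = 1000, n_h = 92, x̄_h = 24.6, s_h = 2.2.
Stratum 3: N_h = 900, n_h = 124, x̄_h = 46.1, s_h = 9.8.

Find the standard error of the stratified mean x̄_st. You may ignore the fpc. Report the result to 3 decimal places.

SE(x̄_st) ≈ 0.356

V̂(x̄_st) = Σ W_h² s_h²/n_h, with W_h = N_h/N and N = 2520:
  stratum 1: (620/2520)²·3.2²/32 = 0.0193701
  stratum 2: (1000/2520)²·2.2²/92 = 0.00828431
  stratum 3: (900/2520)²·9.8²/124 = 0.0987903
V̂(x̄_st) = 0.126445
SE(x̄_st) = √0.126445 = 0.355591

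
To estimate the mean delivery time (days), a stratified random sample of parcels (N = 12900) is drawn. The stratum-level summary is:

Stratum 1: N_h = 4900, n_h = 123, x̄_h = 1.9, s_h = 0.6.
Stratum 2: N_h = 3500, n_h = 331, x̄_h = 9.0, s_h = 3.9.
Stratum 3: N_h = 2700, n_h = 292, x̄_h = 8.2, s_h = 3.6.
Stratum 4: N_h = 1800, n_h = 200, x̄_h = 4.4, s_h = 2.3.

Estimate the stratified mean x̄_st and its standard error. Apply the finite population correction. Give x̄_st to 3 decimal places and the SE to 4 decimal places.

x̄_st = Σ W_h x̄_h = (4900·1.9 + 3500·9.0 + 2700·8.2 + 1800·4.4)/12900 = 5.49380
V̂(x̄_st) = Σ W_h² (1 − n_h/N_h) s_h²/n_h, with W_h = N_h/N and N = 12900:
  stratum 1: (4900/12900)²·(1 − 123/4900)·0.6²/123 = 0.000411689
  stratum 2: (3500/12900)²·(1 − 331/3500)·3.9²/331 = 0.00306275
  stratum 3: (2700/12900)²·(1 − 292/2700)·3.6²/292 = 0.00173406
  stratum 4: (1800/12900)²·(1 − 200/1800)·2.3²/200 = 0.000457761
V̂(x̄_st) = 0.00566626
SE(x̄_st) = √0.00566626 = 0.0752746

x̄_st ≈ 5.494, SE ≈ 0.0753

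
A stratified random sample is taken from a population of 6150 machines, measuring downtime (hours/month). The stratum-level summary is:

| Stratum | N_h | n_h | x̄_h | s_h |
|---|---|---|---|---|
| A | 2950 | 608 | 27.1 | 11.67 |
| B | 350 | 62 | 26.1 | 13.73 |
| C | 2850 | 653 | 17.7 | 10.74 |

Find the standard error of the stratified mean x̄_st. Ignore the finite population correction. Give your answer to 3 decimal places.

V̂(x̄_st) = Σ W_h² s_h²/n_h, with W_h = N_h/N and N = 6150:
  stratum A: (2950/6150)²·11.67²/608 = 0.0515385
  stratum B: (350/6150)²·13.73²/62 = 0.00984771
  stratum C: (2850/6150)²·10.74²/653 = 0.0379345
V̂(x̄_st) = 0.0993208
SE(x̄_st) = √0.0993208 = 0.315152

SE(x̄_st) ≈ 0.315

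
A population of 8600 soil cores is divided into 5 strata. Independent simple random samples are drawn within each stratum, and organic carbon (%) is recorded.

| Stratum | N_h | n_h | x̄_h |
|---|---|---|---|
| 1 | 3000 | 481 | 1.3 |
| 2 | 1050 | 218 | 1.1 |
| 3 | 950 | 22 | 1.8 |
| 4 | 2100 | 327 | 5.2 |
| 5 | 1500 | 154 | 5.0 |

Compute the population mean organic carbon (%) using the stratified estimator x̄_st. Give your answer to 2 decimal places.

N = Σ N_h = 8600. Stratum weights W_h = N_h/N.
x̄_st = (3000·1.3 + 1050·1.1 + 950·1.8 + 2100·5.2 + 1500·5.0) / 8600 = 2.9285

x̄_st ≈ 2.93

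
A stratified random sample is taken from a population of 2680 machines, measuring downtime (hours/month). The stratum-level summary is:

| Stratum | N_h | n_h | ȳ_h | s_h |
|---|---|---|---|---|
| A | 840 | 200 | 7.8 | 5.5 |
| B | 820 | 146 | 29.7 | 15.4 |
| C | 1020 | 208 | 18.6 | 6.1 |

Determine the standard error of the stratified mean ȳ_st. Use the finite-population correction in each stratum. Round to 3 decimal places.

V̂(ȳ_st) = Σ W_h² (1 − n_h/N_h) s_h²/n_h, with W_h = N_h/N and N = 2680:
  stratum A: (840/2680)²·(1 − 200/840)·5.5²/200 = 0.011321
  stratum B: (820/2680)²·(1 − 146/820)·15.4²/146 = 0.124995
  stratum C: (1020/2680)²·(1 − 208/1020)·6.1²/208 = 0.0206292
V̂(ȳ_st) = 0.156945
SE(ȳ_st) = √0.156945 = 0.396163

SE(ȳ_st) ≈ 0.396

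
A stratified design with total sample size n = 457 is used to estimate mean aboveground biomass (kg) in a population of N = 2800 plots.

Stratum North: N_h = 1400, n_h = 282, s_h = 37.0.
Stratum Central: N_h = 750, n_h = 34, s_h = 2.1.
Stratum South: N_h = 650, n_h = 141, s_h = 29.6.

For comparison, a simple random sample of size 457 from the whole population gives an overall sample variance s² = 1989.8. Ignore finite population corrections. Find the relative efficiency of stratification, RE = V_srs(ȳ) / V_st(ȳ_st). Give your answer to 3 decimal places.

RE ≈ 2.795

V̂(ȳ_st) = Σ W_h² s_h²/n_h, with W_h = N_h/N and N = 2800:
  stratum North: (1400/2800)²·37.0²/282 = 1.21365
  stratum Central: (750/2800)²·2.1²/34 = 0.00930607
  stratum South: (650/2800)²·29.6²/141 = 0.334869
V_st = 1.55783
V_srs = s²/n = 1989.8/457 = 4.35405
Relative efficiency = V_srs / V_st = 4.35405/1.55783 = 2.7949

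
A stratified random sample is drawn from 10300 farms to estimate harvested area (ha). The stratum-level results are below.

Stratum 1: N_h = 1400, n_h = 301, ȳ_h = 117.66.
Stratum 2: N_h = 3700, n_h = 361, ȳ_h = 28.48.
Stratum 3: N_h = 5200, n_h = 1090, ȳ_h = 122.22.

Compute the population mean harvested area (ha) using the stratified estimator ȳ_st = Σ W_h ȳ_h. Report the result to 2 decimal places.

ȳ_st ≈ 87.93

N = Σ N_h = 10300. Stratum weights W_h = N_h/N.
ȳ_st = (1400·117.66 + 3700·28.48 + 5200·122.22) / 10300 = 87.9266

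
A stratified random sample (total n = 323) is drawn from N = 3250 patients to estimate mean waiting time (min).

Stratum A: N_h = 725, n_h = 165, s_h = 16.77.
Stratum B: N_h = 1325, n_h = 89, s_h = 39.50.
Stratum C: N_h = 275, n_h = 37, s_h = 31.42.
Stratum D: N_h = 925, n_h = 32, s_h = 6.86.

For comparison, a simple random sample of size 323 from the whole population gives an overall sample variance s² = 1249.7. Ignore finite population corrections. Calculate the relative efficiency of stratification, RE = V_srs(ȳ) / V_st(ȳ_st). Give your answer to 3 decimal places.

V̂(ȳ_st) = Σ W_h² s_h²/n_h, with W_h = N_h/N and N = 3250:
  stratum A: (725/3250)²·16.77²/165 = 0.0848187
  stratum B: (1325/3250)²·39.50²/89 = 2.91386
  stratum C: (275/3250)²·31.42²/37 = 0.191033
  stratum D: (925/3250)²·6.86²/32 = 0.119128
V_st = 3.30884
V_srs = s²/n = 1249.7/323 = 3.86904
Relative efficiency = V_srs / V_st = 3.86904/3.30884 = 1.1693

RE ≈ 1.169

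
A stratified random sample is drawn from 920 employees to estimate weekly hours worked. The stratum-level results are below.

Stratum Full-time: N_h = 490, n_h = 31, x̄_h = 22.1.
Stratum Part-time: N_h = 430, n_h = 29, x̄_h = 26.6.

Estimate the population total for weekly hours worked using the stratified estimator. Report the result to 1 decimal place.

τ̂_st = Σ N_h x̄_h = 490·22.1 + 430·26.6 = 22267.0

τ̂_st ≈ 22267.0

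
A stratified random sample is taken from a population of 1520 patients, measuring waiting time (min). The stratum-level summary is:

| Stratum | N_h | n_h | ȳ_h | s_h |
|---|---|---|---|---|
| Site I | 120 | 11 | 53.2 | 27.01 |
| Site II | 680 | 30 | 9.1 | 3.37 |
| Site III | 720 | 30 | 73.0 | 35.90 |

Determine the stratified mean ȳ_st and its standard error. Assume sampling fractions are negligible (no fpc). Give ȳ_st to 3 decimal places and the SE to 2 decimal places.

ȳ_st ≈ 42.850, SE ≈ 3.18

ȳ_st = Σ W_h ȳ_h = (120·53.2 + 680·9.1 + 720·73.0)/1520 = 42.85000
V̂(ȳ_st) = Σ W_h² s_h²/n_h, with W_h = N_h/N and N = 1520:
  stratum Site I: (120/1520)²·27.01²/11 = 0.413363
  stratum Site II: (680/1520)²·3.37²/30 = 0.0757651
  stratum Site III: (720/1520)²·35.90²/30 = 9.6393
V̂(ȳ_st) = 10.1284
SE(ȳ_st) = √10.1284 = 3.18252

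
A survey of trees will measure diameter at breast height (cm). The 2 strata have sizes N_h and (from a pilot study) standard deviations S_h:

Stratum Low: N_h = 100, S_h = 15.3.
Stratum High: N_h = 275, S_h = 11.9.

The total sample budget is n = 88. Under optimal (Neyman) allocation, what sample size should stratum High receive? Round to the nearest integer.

60

Neyman allocation: n_h = n · N_h S_h / Σ N_i S_i, with n = 88.
  stratum Low: N_h·S_h = 100·15.3 = 1530.00
  stratum High: N_h·S_h = 275·11.9 = 3272.50
Σ N_h S_h = 4802.50
n for stratum High = 88·3272.50/4802.50 = 59.965 → 60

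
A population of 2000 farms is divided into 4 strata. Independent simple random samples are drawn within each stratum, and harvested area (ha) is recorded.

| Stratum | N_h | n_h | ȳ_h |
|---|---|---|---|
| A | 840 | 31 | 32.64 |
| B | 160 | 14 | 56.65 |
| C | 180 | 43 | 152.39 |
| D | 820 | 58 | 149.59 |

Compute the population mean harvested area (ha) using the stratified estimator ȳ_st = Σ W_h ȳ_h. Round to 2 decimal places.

ȳ_st ≈ 93.29

N = Σ N_h = 2000. Stratum weights W_h = N_h/N.
ȳ_st = (840·32.64 + 160·56.65 + 180·152.39 + 820·149.59) / 2000 = 93.2878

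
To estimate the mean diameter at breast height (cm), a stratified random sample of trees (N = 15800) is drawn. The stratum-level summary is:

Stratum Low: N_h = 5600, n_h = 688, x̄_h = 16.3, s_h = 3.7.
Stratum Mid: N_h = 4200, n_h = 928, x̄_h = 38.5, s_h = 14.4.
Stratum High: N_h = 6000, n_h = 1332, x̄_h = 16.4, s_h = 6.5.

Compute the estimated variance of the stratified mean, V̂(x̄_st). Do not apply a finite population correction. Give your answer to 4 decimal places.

V̂(x̄_st) = Σ W_h² s_h²/n_h, with W_h = N_h/N and N = 15800:
  stratum Low: (5600/15800)²·3.7²/688 = 0.00249964
  stratum Mid: (4200/15800)²·14.4²/928 = 0.0157892
  stratum High: (6000/15800)²·6.5²/1332 = 0.00457415
V̂(x̄_st) = 0.022863

V̂(x̄_st) ≈ 0.0229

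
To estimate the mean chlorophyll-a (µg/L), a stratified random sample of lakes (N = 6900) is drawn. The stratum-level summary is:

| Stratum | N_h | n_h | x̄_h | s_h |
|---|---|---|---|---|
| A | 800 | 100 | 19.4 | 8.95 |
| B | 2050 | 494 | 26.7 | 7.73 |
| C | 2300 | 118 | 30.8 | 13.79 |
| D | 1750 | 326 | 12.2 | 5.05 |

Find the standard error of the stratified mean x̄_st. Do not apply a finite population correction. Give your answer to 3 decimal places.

SE(x̄_st) ≈ 0.453

V̂(x̄_st) = Σ W_h² s_h²/n_h, with W_h = N_h/N and N = 6900:
  stratum A: (800/6900)²·8.95²/100 = 0.0107678
  stratum B: (2050/6900)²·7.73²/494 = 0.0106768
  stratum C: (2300/6900)²·13.79²/118 = 0.179062
  stratum D: (1750/6900)²·5.05²/326 = 0.00503203
V̂(x̄_st) = 0.205539
SE(x̄_st) = √0.205539 = 0.453364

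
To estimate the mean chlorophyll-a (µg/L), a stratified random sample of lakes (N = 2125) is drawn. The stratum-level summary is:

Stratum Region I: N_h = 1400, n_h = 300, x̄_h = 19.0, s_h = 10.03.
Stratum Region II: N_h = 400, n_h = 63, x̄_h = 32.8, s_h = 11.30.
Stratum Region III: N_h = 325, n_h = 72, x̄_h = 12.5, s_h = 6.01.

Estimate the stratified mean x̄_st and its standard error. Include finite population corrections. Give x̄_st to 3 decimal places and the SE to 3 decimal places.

x̄_st ≈ 20.604, SE ≈ 0.429

x̄_st = Σ W_h x̄_h = (1400·19.0 + 400·32.8 + 325·12.5)/2125 = 20.60353
V̂(x̄_st) = Σ W_h² (1 − n_h/N_h) s_h²/n_h, with W_h = N_h/N and N = 2125:
  stratum Region I: (1400/2125)²·(1 − 300/1400)·10.03²/300 = 0.114362
  stratum Region II: (400/2125)²·(1 − 63/400)·11.30²/63 = 0.0605046
  stratum Region III: (325/2125)²·(1 − 72/325)·6.01²/72 = 0.00913487
V̂(x̄_st) = 0.184002
SE(x̄_st) = √0.184002 = 0.428954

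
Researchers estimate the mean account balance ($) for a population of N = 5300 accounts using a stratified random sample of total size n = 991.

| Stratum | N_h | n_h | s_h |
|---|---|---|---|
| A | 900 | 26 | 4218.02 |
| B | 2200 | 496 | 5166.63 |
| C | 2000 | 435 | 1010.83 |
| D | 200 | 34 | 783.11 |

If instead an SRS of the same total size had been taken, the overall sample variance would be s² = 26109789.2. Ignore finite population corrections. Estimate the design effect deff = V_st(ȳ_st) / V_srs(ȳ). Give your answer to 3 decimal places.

deff ≈ 1.115

V̂(ȳ_st) = Σ W_h² s_h²/n_h, with W_h = N_h/N and N = 5300:
  stratum A: (900/5300)²·4218.02²/26 = 19732.3
  stratum B: (2200/5300)²·5166.63²/496 = 9273.14
  stratum C: (2000/5300)²·1010.83²/435 = 334.484
  stratum D: (200/5300)²·783.11²/34 = 25.6847
V_st = 29365.6
V_srs = s²/n = 26109789.2/991 = 26346.9
deff = V_st / V_srs = 29365.6/26346.9 = 1.1146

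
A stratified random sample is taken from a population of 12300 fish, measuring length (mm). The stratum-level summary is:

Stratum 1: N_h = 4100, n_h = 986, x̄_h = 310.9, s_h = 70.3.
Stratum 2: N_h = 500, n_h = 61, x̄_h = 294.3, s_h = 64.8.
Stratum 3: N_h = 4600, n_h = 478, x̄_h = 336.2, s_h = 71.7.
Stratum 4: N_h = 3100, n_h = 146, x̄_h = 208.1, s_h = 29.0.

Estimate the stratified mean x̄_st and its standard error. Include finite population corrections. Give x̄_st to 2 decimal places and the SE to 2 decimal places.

x̄_st = Σ W_h x̄_h = (4100·310.9 + 500·294.3 + 4600·336.2 + 3100·208.1)/12300 = 293.77805
V̂(x̄_st) = Σ W_h² (1 − n_h/N_h) s_h²/n_h, with W_h = N_h/N and N = 12300:
  stratum 1: (4100/12300)²·(1 − 986/4100)·70.3²/986 = 0.422986
  stratum 2: (500/12300)²·(1 − 61/500)·64.8²/61 = 0.0998722
  stratum 3: (4600/12300)²·(1 − 478/4600)·71.7²/478 = 1.34793
  stratum 4: (3100/12300)²·(1 − 146/3100)·29.0²/146 = 0.348662
V̂(x̄_st) = 2.21945
SE(x̄_st) = √2.21945 = 1.48978

x̄_st ≈ 293.78, SE ≈ 1.49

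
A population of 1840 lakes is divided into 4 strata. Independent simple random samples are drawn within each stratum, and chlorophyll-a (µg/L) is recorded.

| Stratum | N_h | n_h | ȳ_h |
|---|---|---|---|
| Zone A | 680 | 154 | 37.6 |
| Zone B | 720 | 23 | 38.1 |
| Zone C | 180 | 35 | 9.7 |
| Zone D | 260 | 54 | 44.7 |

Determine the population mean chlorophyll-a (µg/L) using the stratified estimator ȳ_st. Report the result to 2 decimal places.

ȳ_st ≈ 36.07

N = Σ N_h = 1840. Stratum weights W_h = N_h/N.
ȳ_st = (680·37.6 + 720·38.1 + 180·9.7 + 260·44.7) / 1840 = 36.0696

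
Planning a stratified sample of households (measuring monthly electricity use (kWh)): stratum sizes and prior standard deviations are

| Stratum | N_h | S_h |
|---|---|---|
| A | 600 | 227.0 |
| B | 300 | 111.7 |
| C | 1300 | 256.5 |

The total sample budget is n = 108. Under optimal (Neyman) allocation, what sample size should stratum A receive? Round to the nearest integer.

29

Neyman allocation: n_h = n · N_h S_h / Σ N_i S_i, with n = 108.
  stratum A: N_h·S_h = 600·227.0 = 136200.00
  stratum B: N_h·S_h = 300·111.7 = 33510.00
  stratum C: N_h·S_h = 1300·256.5 = 333450.00
Σ N_h S_h = 503160.00
n for stratum A = 108·136200.00/503160.00 = 29.234 → 29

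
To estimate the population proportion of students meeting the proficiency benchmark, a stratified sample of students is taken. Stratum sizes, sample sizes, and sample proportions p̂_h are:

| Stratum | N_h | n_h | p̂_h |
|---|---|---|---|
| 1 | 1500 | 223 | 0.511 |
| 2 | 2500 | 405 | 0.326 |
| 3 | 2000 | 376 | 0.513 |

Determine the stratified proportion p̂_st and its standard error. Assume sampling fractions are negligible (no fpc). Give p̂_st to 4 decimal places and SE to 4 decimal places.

N = 6000; stratum weights W_h = N_h/N.
p̂_st = Σ W_h p̂_h = (1500·0.511 + 2500·0.326 + 2000·0.513)/6000 = 0.43458
V̂(p̂_st) = Σ W_h² p̂_h(1−p̂_h)/(n_h−1):
  stratum 1: (1500/6000)²·0.511·0.489/222 = 7.03488e-05
  stratum 2: (2500/6000)²·0.326·0.674/404 = 9.44221e-05
  stratum 3: (2000/6000)²·0.513·0.487/375 = 7.4024e-05
V̂(p̂_st) = 0.000238795; SE = √V̂ = 0.015453

p̂_st ≈ 0.4346, SE ≈ 0.0155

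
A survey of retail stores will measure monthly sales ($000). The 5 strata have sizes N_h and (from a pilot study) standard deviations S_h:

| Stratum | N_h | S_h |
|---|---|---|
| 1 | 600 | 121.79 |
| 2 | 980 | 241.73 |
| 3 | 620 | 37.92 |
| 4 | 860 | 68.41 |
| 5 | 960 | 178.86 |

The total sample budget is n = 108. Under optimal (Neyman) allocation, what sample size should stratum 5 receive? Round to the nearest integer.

33

Neyman allocation: n_h = n · N_h S_h / Σ N_i S_i, with n = 108.
  stratum 1: N_h·S_h = 600·121.79 = 73074.00
  stratum 2: N_h·S_h = 980·241.73 = 236895.40
  stratum 3: N_h·S_h = 620·37.92 = 23510.40
  stratum 4: N_h·S_h = 860·68.41 = 58832.60
  stratum 5: N_h·S_h = 960·178.86 = 171705.60
Σ N_h S_h = 564018.00
n for stratum 5 = 108·171705.60/564018.00 = 32.879 → 33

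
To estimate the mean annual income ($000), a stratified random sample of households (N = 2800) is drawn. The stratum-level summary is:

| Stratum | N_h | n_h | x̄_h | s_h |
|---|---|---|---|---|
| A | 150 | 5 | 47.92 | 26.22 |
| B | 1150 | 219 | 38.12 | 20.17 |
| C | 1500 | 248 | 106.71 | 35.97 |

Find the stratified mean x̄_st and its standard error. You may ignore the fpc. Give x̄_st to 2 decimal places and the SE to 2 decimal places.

x̄_st ≈ 75.39, SE ≈ 1.48

x̄_st = Σ W_h x̄_h = (150·47.92 + 1150·38.12 + 1500·106.71)/2800 = 75.38964
V̂(x̄_st) = Σ W_h² s_h²/n_h, with W_h = N_h/N and N = 2800:
  stratum A: (150/2800)²·26.22²/5 = 0.394604
  stratum B: (1150/2800)²·20.17²/219 = 0.313363
  stratum C: (1500/2800)²·35.97²/248 = 1.49725
V̂(x̄_st) = 2.20522
SE(x̄_st) = √2.20522 = 1.485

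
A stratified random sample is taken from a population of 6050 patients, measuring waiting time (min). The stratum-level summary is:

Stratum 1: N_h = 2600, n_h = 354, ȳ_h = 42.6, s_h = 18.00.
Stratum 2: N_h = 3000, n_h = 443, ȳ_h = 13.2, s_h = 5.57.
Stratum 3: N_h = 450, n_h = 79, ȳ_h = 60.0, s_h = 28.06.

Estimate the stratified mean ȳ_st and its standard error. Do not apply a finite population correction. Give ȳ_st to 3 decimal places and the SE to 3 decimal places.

ȳ_st ≈ 29.316, SE ≈ 0.491

ȳ_st = Σ W_h ȳ_h = (2600·42.6 + 3000·13.2 + 450·60.0)/6050 = 29.31570
V̂(ȳ_st) = Σ W_h² s_h²/n_h, with W_h = N_h/N and N = 6050:
  stratum 1: (2600/6050)²·18.00²/354 = 0.169035
  stratum 2: (3000/6050)²·5.57²/443 = 0.0172202
  stratum 3: (450/6050)²·28.06²/79 = 0.0551395
V̂(ȳ_st) = 0.241395
SE(ȳ_st) = √0.241395 = 0.49132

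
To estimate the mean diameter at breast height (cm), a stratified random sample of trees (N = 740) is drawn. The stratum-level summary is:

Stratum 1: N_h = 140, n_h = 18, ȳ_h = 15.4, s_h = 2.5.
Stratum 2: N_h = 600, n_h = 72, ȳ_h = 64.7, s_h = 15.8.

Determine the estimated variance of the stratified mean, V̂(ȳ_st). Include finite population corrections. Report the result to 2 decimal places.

V̂(ȳ_st) ≈ 2.02

V̂(ȳ_st) = Σ W_h² (1 − n_h/N_h) s_h²/n_h, with W_h = N_h/N and N = 740:
  stratum 1: (140/740)²·(1 − 18/140)·2.5²/18 = 0.0108301
  stratum 2: (600/740)²·(1 − 72/600)·15.8²/72 = 2.00587
V̂(ȳ_st) = 2.0167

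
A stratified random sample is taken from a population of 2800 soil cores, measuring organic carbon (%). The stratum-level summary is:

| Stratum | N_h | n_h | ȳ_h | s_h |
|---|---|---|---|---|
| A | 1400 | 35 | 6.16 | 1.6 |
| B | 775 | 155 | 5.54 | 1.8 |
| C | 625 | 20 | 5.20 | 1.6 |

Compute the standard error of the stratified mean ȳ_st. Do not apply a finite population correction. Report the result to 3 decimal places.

SE(ȳ_st) ≈ 0.162

V̂(ȳ_st) = Σ W_h² s_h²/n_h, with W_h = N_h/N and N = 2800:
  stratum A: (1400/2800)²·1.6²/35 = 0.0182857
  stratum B: (775/2800)²·1.8²/155 = 0.0016014
  stratum C: (625/2800)²·1.6²/20 = 0.00637755
V̂(ȳ_st) = 0.0262647
SE(ȳ_st) = √0.0262647 = 0.162064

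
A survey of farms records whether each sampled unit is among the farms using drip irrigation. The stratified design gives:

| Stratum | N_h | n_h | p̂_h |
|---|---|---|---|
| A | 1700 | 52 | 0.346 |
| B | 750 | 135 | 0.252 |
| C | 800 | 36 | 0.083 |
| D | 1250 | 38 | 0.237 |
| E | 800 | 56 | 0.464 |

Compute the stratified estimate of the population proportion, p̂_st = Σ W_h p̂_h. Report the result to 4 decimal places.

p̂_st ≈ 0.2851

N = 5300; stratum weights W_h = N_h/N.
p̂_st = Σ W_h p̂_h = (1700·0.346 + 750·0.252 + 800·0.083 + 1250·0.237 + 800·0.464)/5300 = 0.28510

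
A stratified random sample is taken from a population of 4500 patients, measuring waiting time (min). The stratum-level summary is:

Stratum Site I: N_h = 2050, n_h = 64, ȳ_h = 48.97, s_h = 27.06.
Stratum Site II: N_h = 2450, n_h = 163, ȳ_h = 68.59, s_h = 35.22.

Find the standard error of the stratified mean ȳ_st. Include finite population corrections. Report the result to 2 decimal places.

V̂(ȳ_st) = Σ W_h² (1 − n_h/N_h) s_h²/n_h, with W_h = N_h/N and N = 4500:
  stratum Site I: (2050/4500)²·(1 − 64/2050)·27.06²/64 = 2.3003
  stratum Site II: (2450/4500)²·(1 − 163/2450)·35.22²/163 = 2.10571
V̂(ȳ_st) = 4.406
SE(ȳ_st) = √4.406 = 2.09905

SE(ȳ_st) ≈ 2.10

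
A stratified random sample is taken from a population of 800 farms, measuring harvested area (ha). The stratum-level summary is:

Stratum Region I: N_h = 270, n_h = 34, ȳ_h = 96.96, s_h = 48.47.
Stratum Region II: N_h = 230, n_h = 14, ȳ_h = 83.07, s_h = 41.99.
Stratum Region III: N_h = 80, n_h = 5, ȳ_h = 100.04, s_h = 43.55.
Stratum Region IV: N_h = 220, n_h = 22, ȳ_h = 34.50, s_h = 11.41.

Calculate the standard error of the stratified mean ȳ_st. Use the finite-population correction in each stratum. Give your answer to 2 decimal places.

V̂(ȳ_st) = Σ W_h² (1 − n_h/N_h) s_h²/n_h, with W_h = N_h/N and N = 800:
  stratum Region I: (270/800)²·(1 − 34/270)·48.47²/34 = 6.8796
  stratum Region II: (230/800)²·(1 − 14/230)·41.99²/14 = 9.77609
  stratum Region III: (80/800)²·(1 − 5/80)·43.55²/5 = 3.55613
  stratum Region IV: (220/800)²·(1 − 22/220)·11.41²/22 = 0.402769
V̂(ȳ_st) = 20.6146
SE(ȳ_st) = √20.6146 = 4.54033

SE(ȳ_st) ≈ 4.54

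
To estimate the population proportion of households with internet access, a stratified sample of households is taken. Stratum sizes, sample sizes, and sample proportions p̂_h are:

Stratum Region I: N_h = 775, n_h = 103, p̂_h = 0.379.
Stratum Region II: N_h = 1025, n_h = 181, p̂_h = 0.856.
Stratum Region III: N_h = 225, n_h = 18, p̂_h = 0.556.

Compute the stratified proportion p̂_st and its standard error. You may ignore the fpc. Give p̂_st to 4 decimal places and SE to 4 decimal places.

p̂_st ≈ 0.6401, SE ≈ 0.0263

N = 2025; stratum weights W_h = N_h/N.
p̂_st = Σ W_h p̂_h = (775·0.379 + 1025·0.856 + 225·0.556)/2025 = 0.64011
V̂(p̂_st) = Σ W_h² p̂_h(1−p̂_h)/(n_h−1):
  stratum Region I: (775/2025)²·0.379·0.621/102 = 0.000337975
  stratum Region II: (1025/2025)²·0.856·0.144/180 = 0.000175453
  stratum Region III: (225/2025)²·0.556·0.444/17 = 0.000179277
V̂(p̂_st) = 0.000692704; SE = √V̂ = 0.0263193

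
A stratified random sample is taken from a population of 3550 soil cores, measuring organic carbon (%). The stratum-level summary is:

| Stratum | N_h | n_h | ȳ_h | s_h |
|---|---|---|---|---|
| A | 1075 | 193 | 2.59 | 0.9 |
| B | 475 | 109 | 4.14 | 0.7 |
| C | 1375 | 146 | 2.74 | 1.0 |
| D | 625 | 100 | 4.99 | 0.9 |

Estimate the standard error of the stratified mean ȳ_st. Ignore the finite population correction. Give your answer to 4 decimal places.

V̂(ȳ_st) = Σ W_h² s_h²/n_h, with W_h = N_h/N and N = 3550:
  stratum A: (1075/3550)²·0.9²/193 = 0.000384847
  stratum B: (475/3550)²·0.7²/109 = 8.04822e-05
  stratum C: (1375/3550)²·1.0²/146 = 0.00102753
  stratum D: (625/3550)²·0.9²/100 = 0.000251066
V̂(ȳ_st) = 0.00174393
SE(ȳ_st) = √0.00174393 = 0.0417604

SE(ȳ_st) ≈ 0.0418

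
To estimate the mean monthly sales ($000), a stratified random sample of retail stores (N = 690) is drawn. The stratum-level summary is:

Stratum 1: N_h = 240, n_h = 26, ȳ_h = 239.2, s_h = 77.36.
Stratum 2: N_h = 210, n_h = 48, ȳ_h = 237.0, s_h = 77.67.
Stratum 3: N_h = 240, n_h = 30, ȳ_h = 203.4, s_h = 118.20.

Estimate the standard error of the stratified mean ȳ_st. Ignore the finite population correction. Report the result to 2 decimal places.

V̂(ȳ_st) = Σ W_h² s_h²/n_h, with W_h = N_h/N and N = 690:
  stratum 1: (240/690)²·77.36²/26 = 27.8474
  stratum 2: (210/690)²·77.67²/48 = 11.6414
  stratum 3: (240/690)²·118.20²/30 = 56.3427
V̂(ȳ_st) = 95.8315
SE(ȳ_st) = √95.8315 = 9.78936

SE(ȳ_st) ≈ 9.79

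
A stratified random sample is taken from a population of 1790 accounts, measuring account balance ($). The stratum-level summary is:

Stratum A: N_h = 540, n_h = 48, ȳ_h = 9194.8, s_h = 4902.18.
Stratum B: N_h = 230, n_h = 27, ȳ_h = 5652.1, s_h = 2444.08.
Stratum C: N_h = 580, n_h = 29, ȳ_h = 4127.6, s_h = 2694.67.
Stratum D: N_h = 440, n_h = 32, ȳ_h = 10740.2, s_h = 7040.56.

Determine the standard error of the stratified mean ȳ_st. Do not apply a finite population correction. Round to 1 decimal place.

SE(ȳ_st) ≈ 411.2

V̂(ȳ_st) = Σ W_h² s_h²/n_h, with W_h = N_h/N and N = 1790:
  stratum A: (540/1790)²·4902.18²/48 = 45563.7
  stratum B: (230/1790)²·2444.08²/27 = 3652.72
  stratum C: (580/1790)²·2694.67²/29 = 26288.3
  stratum D: (440/1790)²·7040.56²/32 = 93597.4
V̂(ȳ_st) = 169102
SE(ȳ_st) = √169102 = 411.22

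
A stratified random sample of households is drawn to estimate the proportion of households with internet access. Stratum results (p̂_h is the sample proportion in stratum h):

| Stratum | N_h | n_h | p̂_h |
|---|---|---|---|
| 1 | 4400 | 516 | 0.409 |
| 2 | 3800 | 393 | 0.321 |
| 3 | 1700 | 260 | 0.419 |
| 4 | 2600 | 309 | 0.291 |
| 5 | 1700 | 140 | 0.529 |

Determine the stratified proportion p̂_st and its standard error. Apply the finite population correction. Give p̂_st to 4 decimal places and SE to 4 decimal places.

N = 14200; stratum weights W_h = N_h/N.
p̂_st = Σ W_h p̂_h = (4400·0.409 + 3800·0.321 + 1700·0.419 + 2600·0.291 + 1700·0.529)/14200 = 0.37941
V̂(p̂_st) = Σ W_h² (1 − n_h/N_h) p̂_h(1−p̂_h)/(n_h−1):
  stratum 1: (4400/14200)²·(1 − 516/4400)·0.409·0.591/515 = 3.97794e-05
  stratum 2: (3800/14200)²·(1 − 393/3800)·0.321·0.679/392 = 3.57e-05
  stratum 3: (1700/14200)²·(1 − 260/1700)·0.419·0.581/259 = 1.1411e-05
  stratum 4: (2600/14200)²·(1 − 309/2600)·0.291·0.709/308 = 1.97884e-05
  stratum 5: (1700/14200)²·(1 − 140/1700)·0.529·0.471/139 = 2.35754e-05
V̂(p̂_st) = 0.000130254; SE = √V̂ = 0.0114129

p̂_st ≈ 0.3794, SE ≈ 0.0114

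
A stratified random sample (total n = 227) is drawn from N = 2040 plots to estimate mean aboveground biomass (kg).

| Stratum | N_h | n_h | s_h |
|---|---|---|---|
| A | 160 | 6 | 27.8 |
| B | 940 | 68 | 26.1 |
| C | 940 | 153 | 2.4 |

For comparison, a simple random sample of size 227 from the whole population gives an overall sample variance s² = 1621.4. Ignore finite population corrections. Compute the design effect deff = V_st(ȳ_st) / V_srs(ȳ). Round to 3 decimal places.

V̂(ȳ_st) = Σ W_h² s_h²/n_h, with W_h = N_h/N and N = 2040:
  stratum A: (160/2040)²·27.8²/6 = 0.792352
  stratum B: (940/2040)²·26.1²/68 = 2.127
  stratum C: (940/2040)²·2.4²/153 = 0.00799331
V_st = 2.92734
V_srs = s²/n = 1621.4/227 = 7.14273
deff = V_st / V_srs = 2.92734/7.14273 = 0.4098

deff ≈ 0.410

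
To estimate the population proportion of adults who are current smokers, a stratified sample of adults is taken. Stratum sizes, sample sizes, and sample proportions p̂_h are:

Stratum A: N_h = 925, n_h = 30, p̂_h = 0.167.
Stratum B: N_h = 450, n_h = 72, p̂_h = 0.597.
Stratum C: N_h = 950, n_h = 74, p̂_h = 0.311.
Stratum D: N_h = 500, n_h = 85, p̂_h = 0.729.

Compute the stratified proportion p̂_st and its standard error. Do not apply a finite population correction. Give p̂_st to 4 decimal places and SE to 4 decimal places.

N = 2825; stratum weights W_h = N_h/N.
p̂_st = Σ W_h p̂_h = (925·0.167 + 450·0.597 + 950·0.311 + 500·0.729)/2825 = 0.38339
V̂(p̂_st) = Σ W_h² p̂_h(1−p̂_h)/(n_h−1):
  stratum A: (925/2825)²·0.167·0.833/29 = 0.000514292
  stratum B: (450/2825)²·0.597·0.403/71 = 8.59823e-05
  stratum C: (950/2825)²·0.311·0.689/73 = 0.000331946
  stratum D: (500/2825)²·0.729·0.271/84 = 7.36751e-05
V̂(p̂_st) = 0.0010059; SE = √V̂ = 0.0317159

p̂_st ≈ 0.3834, SE ≈ 0.0317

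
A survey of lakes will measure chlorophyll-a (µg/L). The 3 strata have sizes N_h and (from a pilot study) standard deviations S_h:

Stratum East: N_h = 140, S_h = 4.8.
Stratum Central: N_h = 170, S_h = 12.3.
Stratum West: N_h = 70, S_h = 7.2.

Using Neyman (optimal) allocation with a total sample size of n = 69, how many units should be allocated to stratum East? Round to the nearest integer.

14

Neyman allocation: n_h = n · N_h S_h / Σ N_i S_i, with n = 69.
  stratum East: N_h·S_h = 140·4.8 = 672.00
  stratum Central: N_h·S_h = 170·12.3 = 2091.00
  stratum West: N_h·S_h = 70·7.2 = 504.00
Σ N_h S_h = 3267.00
n for stratum East = 69·672.00/3267.00 = 14.193 → 14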